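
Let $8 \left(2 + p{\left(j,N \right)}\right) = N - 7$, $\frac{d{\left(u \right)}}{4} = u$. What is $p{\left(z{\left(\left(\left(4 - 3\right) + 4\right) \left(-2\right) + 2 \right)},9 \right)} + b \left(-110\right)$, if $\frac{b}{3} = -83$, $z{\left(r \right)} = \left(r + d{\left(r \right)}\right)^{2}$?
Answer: $\frac{109553}{4} \approx 27388.0$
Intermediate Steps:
$d{\left(u \right)} = 4 u$
$z{\left(r \right)} = 25 r^{2}$ ($z{\left(r \right)} = \left(r + 4 r\right)^{2} = \left(5 r\right)^{2} = 25 r^{2}$)
$b = -249$ ($b = 3 \left(-83\right) = -249$)
$p{\left(j,N \right)} = - \frac{23}{8} + \frac{N}{8}$ ($p{\left(j,N \right)} = -2 + \frac{N - 7}{8} = -2 + \frac{-7 + N}{8} = -2 + \left(- \frac{7}{8} + \frac{N}{8}\right) = - \frac{23}{8} + \frac{N}{8}$)
$p{\left(z{\left(\left(\left(4 - 3\right) + 4\right) \left(-2\right) + 2 \right)},9 \right)} + b \left(-110\right) = \left(- \frac{23}{8} + \frac{1}{8} \cdot 9\right) - -27390 = \left(- \frac{23}{8} + \frac{9}{8}\right) + 27390 = - \frac{7}{4} + 27390 = \frac{109553}{4}$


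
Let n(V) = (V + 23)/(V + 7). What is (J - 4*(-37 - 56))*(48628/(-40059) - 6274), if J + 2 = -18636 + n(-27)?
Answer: 7652724625742/66765 ≈ 1.1462e+8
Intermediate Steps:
n(V) = (23 + V)/(7 + V)
J = -93189/5 (J = -2 + (-18636 + (23 - 27)/(7 - 27)) = -2 + (-18636 - 4/(-20)) = -2 + (-18636 - 1/20*(-4)) = -2 + (-18636 + 1/5) = -2 - 93179/5 = -93189/5 ≈ -18638.)
(J - 4*(-37 - 56))*(48628/(-40059) - 6274) = (-93189/5 - 4*(-37 - 56))*(48628/(-40059) - 6274) = (-93189/5 - 4*(-93))*(48628*(-1/40059) - 6274) = (-93189/5 + 372)*(-48628/40059 - 6274) = -91329/5*(-251378794/40059) = 7652724625742/66765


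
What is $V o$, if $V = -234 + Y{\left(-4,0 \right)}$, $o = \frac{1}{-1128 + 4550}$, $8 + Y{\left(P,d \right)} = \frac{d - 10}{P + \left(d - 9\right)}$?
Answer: $- \frac{1568}{22243} \approx -0.070494$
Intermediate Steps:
$Y{\left(P,d \right)} = -8 + \frac{-10 + d}{-9 + P + d}$ ($Y{\left(P,d \right)} = -8 + \frac{d - 10}{P + \left(d - 9\right)} = -8 + \frac{-10 + d}{P + \left(-9 + d\right)} = -8 + \frac{-10 + d}{-9 + P + d}$)
$o = \frac{1}{3422} \approx 0.00029223$
$V = - \frac{3136}{13}$ ($V = -234 + \frac{62 - -32 - 0}{-9 - 4 + 0} = -234 + \frac{62 + 32 + 0}{-13} = -234 - \frac{94}{13} = - \frac{3136}{13} \approx -241.23$)
$V o = \left(- \frac{3136}{13}\right) \frac{1}{3422} = - \frac{1568}{22243}$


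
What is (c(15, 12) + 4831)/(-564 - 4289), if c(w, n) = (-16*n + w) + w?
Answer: -203/211 ≈ -0.96209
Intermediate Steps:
c(w, n) = -16*n + 2*w (c(w, n) = (w - 16*n) + w = -16*n + 2*w)
(c(15, 12) + 4831)/(-564 - 4289) = ((-16*12 + 2*15) + 4831)/(-564 - 4289) = ((-192 + 30) + 4831)/(-4853) = (-162 + 4831)*(-1/4853) = 4669*(-1/4853) = -203/211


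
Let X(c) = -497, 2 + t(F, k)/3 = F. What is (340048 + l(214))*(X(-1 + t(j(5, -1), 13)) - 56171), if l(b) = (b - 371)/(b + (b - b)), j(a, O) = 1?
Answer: -2061868438410/107 ≈ -1.9270e+10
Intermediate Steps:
t(F, k) = -6 + 3*F
l(b) = (-371 + b)/b (l(b) = (-371 + b)/(b + 0) = (-371 + b)/b)
(340048 + l(214))*(X(-1 + t(j(5, -1), 13)) - 56171) = (340048 + (-371 + 214)/214)*(-497 - 56171) = (340048 + (1/214)*(-157))*(-56668) = (340048 - 157/214)*(-56668) = (72770115/214)*(-56668) = -2061868438410/107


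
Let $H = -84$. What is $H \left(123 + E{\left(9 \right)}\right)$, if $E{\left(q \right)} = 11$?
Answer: $-11256$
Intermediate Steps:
$H \left(123 + E{\left(9 \right)}\right) = - 84 \left(123 + 11\right) = \left(-84\right) 134 = -11256$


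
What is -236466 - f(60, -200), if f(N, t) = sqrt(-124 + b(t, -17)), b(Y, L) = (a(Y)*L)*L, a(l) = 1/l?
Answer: -236466 - I*sqrt(50178)/20 ≈ -2.3647e+5 - 11.2*I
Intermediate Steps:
b(Y, L) = L**2/Y (b(Y, L) = (L/Y)*L = L**2/Y)
f(N, t) = sqrt(-124 + 289/t) (f(N, t) = sqrt(-124 + (-17)**2/t) = sqrt(-124 + 289/t))
-236466 - f(60, -200) = -236466 - sqrt(-124 + 289/(-200)) = -236466 - sqrt(-124 + 289*(-1/200)) = -236466 - sqrt(-124 - 289/200) = -236466 - sqrt(-25089/200) = -236466 - I*sqrt(50178)/20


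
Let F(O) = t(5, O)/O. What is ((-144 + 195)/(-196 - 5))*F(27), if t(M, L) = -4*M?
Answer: 340/1809 ≈ 0.18795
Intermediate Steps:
F(O) = -20/O (F(O) = (-4*5)/O = -20/O)
((-144 + 195)/(-196 - 5))*F(27) = ((-144 + 195)/(-196 - 5))*(-20/27) = (51/(-201))*(-20*1/27) = (51*(-1/201))*(-20/27) = -17/67*(-20/27) = 340/1809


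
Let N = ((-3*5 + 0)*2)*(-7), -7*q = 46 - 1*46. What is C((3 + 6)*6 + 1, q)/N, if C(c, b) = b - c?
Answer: -11/42 ≈ -0.26190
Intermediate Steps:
q = 0 (q = -(46 - 1*46)/7 = -(46 - 46)/7 = -⅐*0 = 0)
N = 210 (N = ((-15 + 0)*2)*(-7) = -15*2*(-7) = -30*(-7) = 210)
C((3 + 6)*6 + 1, q)/N = (0 - ((3 + 6)*6 + 1))/210 = (0 - (9*6 + 1))*(1/210) = (0 - (54 + 1))*(1/210) = (0 - 1*55)*(1/210) = (0 - 55)*(1/210) = -55*1/210 = -11/42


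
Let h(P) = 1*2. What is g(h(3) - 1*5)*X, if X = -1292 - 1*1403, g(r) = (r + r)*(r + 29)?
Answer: 420420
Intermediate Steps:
h(P) = 2
g(r) = 2*r*(29 + r) (g(r) = (2*r)*(29 + r) = 2*r*(29 + r))
X = -2695 (X = -1292 - 1403 = -2695)
g(h(3) - 1*5)*X = (2*(2 - 1*5)*(29 + (2 - 1*5)))*(-2695) = (2*(2 - 5)*(29 + (2 - 5)))*(-2695) = (2*(-3)*(29 - 3))*(-2695) = (2*(-3)*26)*(-2695) = -156*(-2695) = 420420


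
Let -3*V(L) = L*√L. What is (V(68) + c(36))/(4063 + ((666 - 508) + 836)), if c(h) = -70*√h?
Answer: -420/5057 - 136*√17/15171 ≈ -0.12001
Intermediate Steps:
V(L) = -L^(3/2)/3 (V(L) = -L*√L/3 = -L^(3/2)/3)
(V(68) + c(36))/(4063 + ((666 - 508) + 836)) = (-136*√17/3 - 70*√36)/(4063 + ((666 - 508) + 836)) = (-136*√17/3 - 70*6)/(4063 + (158 + 836)) = (-136*√17/3 - 420)/(4063 + 994) = (-420 - 136*√17/3)/5057 = (-420 - 136*√17/3)*(1/5057) = -420/5057 - 136*√17/15171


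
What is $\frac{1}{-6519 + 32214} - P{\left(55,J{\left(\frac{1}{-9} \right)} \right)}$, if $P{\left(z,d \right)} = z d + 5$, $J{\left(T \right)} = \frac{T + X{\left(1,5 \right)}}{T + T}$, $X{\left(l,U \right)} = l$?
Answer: $\frac{5524426}{25695} \approx 215.0$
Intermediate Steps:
$J{\left(T \right)} = \frac{1 + T}{2 T}$ ($J{\left(T \right)} = \frac{T + 1}{T + T} = \frac{1 + T}{2 T}$)
$P{\left(z,d \right)} = 5 + d z$ ($P{\left(z,d \right)} = d z + 5 = 5 + d z$)
$\frac{1}{-6519 + 32214} - P{\left(55,J{\left(\frac{1}{-9} \right)} \right)} = \frac{1}{-6519 + 32214} - \left(5 + \frac{1 + \frac{1}{-9}}{2 \frac{1}{-9}} \cdot 55\right) = \frac{1}{25695} - \left(5 + \frac{1 - \frac{1}{9}}{2 \left(- \frac{1}{9}\right)} 55\right) = \frac{1}{25695} - \left(5 + \frac{1}{2} \left(-9\right) \frac{8}{9} \cdot 55\right) = \frac{1}{25695} - \left(5 - 220\right) = \frac{1}{25695} - -215 = \frac{1}{25695} + 215 = \frac{5524426}{25695}$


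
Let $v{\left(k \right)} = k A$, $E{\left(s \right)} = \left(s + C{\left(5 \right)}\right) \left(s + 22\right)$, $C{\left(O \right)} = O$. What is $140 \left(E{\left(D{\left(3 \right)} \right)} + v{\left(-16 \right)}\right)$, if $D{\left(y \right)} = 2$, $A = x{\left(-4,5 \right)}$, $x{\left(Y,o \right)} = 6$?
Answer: $10080$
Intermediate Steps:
$A = 6$
$E{\left(s \right)} = \left(5 + s\right) \left(22 + s\right)$ ($E{\left(s \right)} = \left(s + 5\right) \left(s + 22\right) = \left(5 + s\right) \left(22 + s\right)$)
$v{\left(k \right)} = 6 k$ ($v{\left(k \right)} = k 6 = 6 k$)
$140 \left(E{\left(D{\left(3 \right)} \right)} + v{\left(-16 \right)}\right) = 140 \left(\left(110 + 2^{2} + 27 \cdot 2\right) + 6 \left(-16\right)\right) = 140 \left(\left(110 + 4 + 54\right) - 96\right) = 140 \left(168 - 96\right) = 140 \cdot 72 = 10080$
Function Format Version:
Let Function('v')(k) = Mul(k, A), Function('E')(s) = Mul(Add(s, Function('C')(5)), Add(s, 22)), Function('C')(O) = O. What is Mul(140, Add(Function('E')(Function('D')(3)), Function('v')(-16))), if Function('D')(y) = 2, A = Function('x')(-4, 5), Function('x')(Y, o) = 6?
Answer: 10080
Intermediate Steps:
A = 6
Function('E')(s) = Mul(Add(5, s), Add(22, s)) (Function('E')(s) = Mul(Add(s, 5), Add(s, 22)) = Mul(Add(5, s), Add(22, s)))
Function('v')(k) = Mul(6, k) (Function('v')(k) = Mul(k, 6) = Mul(6, k))
Mul(140, Add(Function('E')(Function('D')(3)), Function('v')(-16))) = Mul(140, Add(Add(110, Pow(2, 2), Mul(27, 2)), Mul(6, -16))) = Mul(140, Add(Add(110, 4, 54), -96)) = Mul(140, Add(168, -96)) = Mul(140, 72) = 10080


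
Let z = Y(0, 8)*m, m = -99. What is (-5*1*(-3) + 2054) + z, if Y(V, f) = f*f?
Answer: -4267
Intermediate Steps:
Y(V, f) = f²
z = -6336 (z = 8²*(-99) = 64*(-99) = -6336)
(-5*1*(-3) + 2054) + z = (-5*1*(-3) + 2054) - 6336 = (-5*(-3) + 2054) - 6336 = (15 + 2054) - 6336 = 2069 - 6336 = -4267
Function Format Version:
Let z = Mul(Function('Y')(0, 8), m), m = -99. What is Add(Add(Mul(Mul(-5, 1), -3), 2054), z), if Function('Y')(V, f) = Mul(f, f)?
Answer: -4267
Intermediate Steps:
Function('Y')(V, f) = Pow(f, 2)
z = -6336 (z = Mul(Pow(8, 2), -99) = Mul(64, -99) = -6336)
Add(Add(Mul(Mul(-5, 1), -3), 2054), z) = Add(Add(Mul(Mul(-5, 1), -3), 2054), -6336) = Add(Add(Mul(-5, -3), 2054), -6336) = Add(Add(15, 2054), -6336) = Add(2069, -6336) = -4267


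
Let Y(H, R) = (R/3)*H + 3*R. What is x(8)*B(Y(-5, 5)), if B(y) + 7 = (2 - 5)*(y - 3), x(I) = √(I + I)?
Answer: -72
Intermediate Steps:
x(I) = √2*√I (x(I) = √(2*I) = √2*√I)
Y(H, R) = 3*R + H*R/3 (Y(H, R) = (R*(⅓))*H + 3*R = (R/3)*H + 3*R = H*R/3 + 3*R = 3*R + H*R/3)
B(y) = 2 - 3*y (B(y) = -7 + (2 - 5)*(y - 3) = -7 - 3*(-3 + y) = -7 + (9 - 3*y) = 2 - 3*y)
x(8)*B(Y(-5, 5)) = (√2*√8)*(2 - 5*(9 - 5)) = (√2*(2*√2))*(2 - 5*4) = 4*(2 - 3*20/3) = 4*(2 - 20) = 4*(-18) = -72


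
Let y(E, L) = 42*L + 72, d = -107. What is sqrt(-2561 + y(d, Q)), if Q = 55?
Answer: I*sqrt(179) ≈ 13.379*I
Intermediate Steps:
y(E, L) = 72 + 42*L
sqrt(-2561 + y(d, Q)) = sqrt(-2561 + (72 + 42*55)) = sqrt(-2561 + (72 + 2310)) = sqrt(-2561 + 2382) = sqrt(-179) = I*sqrt(179)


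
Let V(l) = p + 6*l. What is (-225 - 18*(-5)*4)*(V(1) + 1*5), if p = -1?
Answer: 1350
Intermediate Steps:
V(l) = -1 + 6*l
(-225 - 18*(-5)*4)*(V(1) + 1*5) = (-225 - 18*(-5)*4)*((-1 + 6*1) + 1*5) = (-225 - (-90)*4)*((-1 + 6) + 5) = (-225 - 1*(-360))*(5 + 5) = (-225 + 360)*10 = 135*10 = 1350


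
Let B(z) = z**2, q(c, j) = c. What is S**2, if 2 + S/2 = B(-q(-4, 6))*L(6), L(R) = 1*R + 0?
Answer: 35344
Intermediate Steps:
L(R) = R (L(R) = R + 0 = R)
S = 188 (S = -4 + 2*((-1*(-4))**2*6) = -4 + 2*(4**2*6) = -4 + 2*(16*6) = -4 + 2*96 = -4 + 192 = 188)
S**2 = 188**2 = 35344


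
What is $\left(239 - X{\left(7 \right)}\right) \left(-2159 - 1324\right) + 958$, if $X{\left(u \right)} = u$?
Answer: $-807098$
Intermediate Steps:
$\left(239 - X{\left(7 \right)}\right) \left(-2159 - 1324\right) + 958 = \left(239 + \left(0 - 7\right)\right) \left(-2159 - 1324\right) + 958 = \left(239 + \left(0 - 7\right)\right) \left(-3483\right) + 958 = \left(239 - 7\right) \left(-3483\right) + 958 = 232 \left(-3483\right) + 958 = -808056 + 958 = -807098$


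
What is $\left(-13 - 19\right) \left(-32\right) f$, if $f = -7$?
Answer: $-7168$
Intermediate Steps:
$\left(-13 - 19\right) \left(-32\right) f = \left(-13 - 19\right) \left(-32\right) \left(-7\right) = \left(-32\right) \left(-32\right) \left(-7\right) = 1024 \left(-7\right) = -7168$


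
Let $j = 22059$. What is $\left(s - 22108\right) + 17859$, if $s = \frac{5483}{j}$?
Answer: $- \frac{93723208}{22059} \approx -4248.8$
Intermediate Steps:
$s = \frac{5483}{22059} \approx 0.24856$
$\left(s - 22108\right) + 17859 = \left(\frac{5483}{22059} - 22108\right) + 17859 = - \frac{487674889}{22059} + 17859 = - \frac{93723208}{22059}$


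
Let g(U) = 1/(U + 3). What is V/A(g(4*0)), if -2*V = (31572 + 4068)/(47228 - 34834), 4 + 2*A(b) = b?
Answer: 4860/6197 ≈ 0.78425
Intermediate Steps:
g(U) = 1/(3 + U)
A(b) = -2 + b/2
V = -8910/6197 (V = -(31572 + 4068)/(2*(47228 - 34834)) = -17820/12394 = -½*17820/6197 = -8910/6197 ≈ -1.4378)
V/A(g(4*0)) = -8910/(6197*(-2 + 1/(2*(3 + 4*0)))) = -8910/(6197*(-2 + 1/(2*(3 + 0)))) = -8910/(6197*(-2 + (½)/3)) = -8910/(6197*(-2 + (½)*(⅓))) = -8910/(6197*(-2 + ⅙)) = -8910/(6197*(-11/6)) = -8910/6197*(-6/11) = 4860/6197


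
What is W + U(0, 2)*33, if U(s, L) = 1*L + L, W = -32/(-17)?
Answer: 2276/17 ≈ 133.88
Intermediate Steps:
W = 32/17 (W = -32*(-1/17) = 32/17 ≈ 1.8824)
U(s, L) = 2*L (U(s, L) = L + L = 2*L)
W + U(0, 2)*33 = 32/17 + (2*2)*33 = 32/17 + 4*33 = 32/17 + 132 = 2276/17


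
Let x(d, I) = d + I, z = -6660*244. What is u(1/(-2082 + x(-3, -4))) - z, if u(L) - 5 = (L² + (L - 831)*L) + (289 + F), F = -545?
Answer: 7090452573630/4363921 ≈ 1.6248e+6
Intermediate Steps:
z = -1625040
x(d, I) = I + d
u(L) = -251 + L² + L*(-831 + L) (u(L) = 5 + ((L² + (L - 831)*L) + (289 - 545)) = 5 + ((L² + (-831 + L)*L) - 256) = 5 + ((L² + L*(-831 + L)) - 256) = 5 + (-256 + L² + L*(-831 + L)) = -251 + L² + L*(-831 + L))
u(1/(-2082 + x(-3, -4))) - z = (-251 - 831/(-2082 + (-4 - 3)) + 2*(1/(-2082 + (-4 - 3)))²) - 1*(-1625040) = (-251 - 831/(-2082 - 7) + 2*(1/(-2082 - 7))²) + 1625040 = (-251 - 831/(-2089) + 2*(1/(-2089))²) + 1625040 = (-251 - 831*(-1/2089) + 2*(-1/2089)²) + 1625040 = (-251 + 831/2089 + 2*(1/4363921)) + 1625040 = (-251 + 831/2089 + 2/4363921) + 1625040 = -1093608210/4363921 + 1625040 = 7090452573630/4363921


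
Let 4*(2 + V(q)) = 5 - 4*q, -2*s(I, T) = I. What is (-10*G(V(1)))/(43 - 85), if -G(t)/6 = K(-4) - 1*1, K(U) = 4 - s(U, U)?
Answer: -10/7 ≈ -1.4286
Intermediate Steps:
s(I, T) = -I/2
K(U) = 4 + U/2 (K(U) = 4 - (-1)*U/2 = 4 + U/2)
V(q) = -3/4 - q (V(q) = -2 + (5 - 4*q)/4 = -2 + (5/4 - q) = -3/4 - q)
G(t) = -6 (G(t) = -6*((4 + (1/2)*(-4)) - 1*1) = -6*((4 - 2) - 1) = -6*(2 - 1) = -6*1 = -6)
(-10*G(V(1)))/(43 - 85) = (-10*(-6))/(43 - 85) = 60/(-42) = 60*(-1/42) = -10/7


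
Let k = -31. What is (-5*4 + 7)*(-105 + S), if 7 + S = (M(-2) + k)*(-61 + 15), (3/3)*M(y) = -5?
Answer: -20072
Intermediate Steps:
M(y) = -5
S = 1649 (S = -7 + (-5 - 31)*(-61 + 15) = -7 - 36*(-46) = -7 + 1656 = 1649)
(-5*4 + 7)*(-105 + S) = (-5*4 + 7)*(-105 + 1649) = (-20 + 7)*1544 = -13*1544 = -20072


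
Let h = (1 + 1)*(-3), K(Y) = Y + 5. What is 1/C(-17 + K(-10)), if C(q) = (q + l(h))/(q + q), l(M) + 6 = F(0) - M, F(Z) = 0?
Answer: 2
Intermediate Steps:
K(Y) = 5 + Y
h = -6 (h = 2*(-3) = -6)
l(M) = -6 - M (l(M) = -6 + (0 - M) = -6 - M)
C(q) = ½ (C(q) = (q + (-6 - 1*(-6)))/(q + q) = (q + (-6 + 6))/((2*q)) = (q + 0)*(1/(2*q)) = q*(1/(2*q)) = ½)
1/C(-17 + K(-10)) = 1/(½) = 2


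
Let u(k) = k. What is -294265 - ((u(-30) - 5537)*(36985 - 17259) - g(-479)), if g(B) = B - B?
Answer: 109520377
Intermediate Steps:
g(B) = 0
-294265 - ((u(-30) - 5537)*(36985 - 17259) - g(-479)) = -294265 - ((-30 - 5537)*(36985 - 17259) - 1*0) = -294265 - (-5567*19726 + 0) = -294265 - (-109814642 + 0) = -294265 - 1*(-109814642) = -294265 + 109814642 = 109520377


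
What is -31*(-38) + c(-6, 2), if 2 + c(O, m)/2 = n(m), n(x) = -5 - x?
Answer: 1160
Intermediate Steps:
c(O, m) = -14 - 2*m (c(O, m) = -4 + 2*(-5 - m) = -4 + (-10 - 2*m) = -14 - 2*m)
-31*(-38) + c(-6, 2) = -31*(-38) + (-14 - 2*2) = 1178 + (-14 - 4) = 1178 - 18 = 1160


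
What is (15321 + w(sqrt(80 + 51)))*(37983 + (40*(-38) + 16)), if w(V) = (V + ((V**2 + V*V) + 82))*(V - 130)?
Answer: -1067667372 + 7806506*sqrt(131) ≈ -9.7832e+8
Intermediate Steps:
w(V) = (-130 + V)*(82 + V + 2*V**2) (w(V) = (V + ((V**2 + V**2) + 82))*(-130 + V) = (V + (2*V**2 + 82))*(-130 + V) = (V + (82 + 2*V**2))*(-130 + V) = (82 + V + 2*V**2)*(-130 + V) = (-130 + V)*(82 + V + 2*V**2))
(15321 + w(sqrt(80 + 51)))*(37983 + (40*(-38) + 16)) = (15321 + (-10660 - 259*(sqrt(80 + 51))**2 - 48*sqrt(80 + 51) + 2*(sqrt(80 + 51))**3))*(37983 + (40*(-38) + 16)) = (15321 + (-10660 - 259*(sqrt(131))**2 - 48*sqrt(131) + 2*(sqrt(131))**3))*(37983 + (-1520 + 16)) = (15321 + (-10660 - 259*131 - 48*sqrt(131) + 2*(131*sqrt(131))))*(37983 - 1504) = (15321 + (-10660 - 33929 - 48*sqrt(131) + 262*sqrt(131)))*36479 = (15321 + (-44589 + 214*sqrt(131)))*36479 = (-29268 + 214*sqrt(131))*36479 = -1067667372 + 7806506*sqrt(131)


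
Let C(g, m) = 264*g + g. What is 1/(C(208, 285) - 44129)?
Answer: 1/10991 ≈ 9.0984e-5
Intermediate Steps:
C(g, m) = 265*g
1/(C(208, 285) - 44129) = 1/(265*208 - 44129) = 1/(55120 - 44129) = 1/10991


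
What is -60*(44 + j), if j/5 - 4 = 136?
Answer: -44640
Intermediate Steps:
j = 700 (j = 20 + 5*136 = 20 + 680 = 700)
-60*(44 + j) = -60*(44 + 700) = -60*744 = -44640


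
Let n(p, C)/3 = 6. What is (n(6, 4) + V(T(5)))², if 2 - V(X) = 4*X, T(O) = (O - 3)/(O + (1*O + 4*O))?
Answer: 87616/225 ≈ 389.40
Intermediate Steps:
n(p, C) = 18 (n(p, C) = 3*6 = 18)
T(O) = (-3 + O)/(6*O) (T(O) = (-3 + O)/(O + (O + 4*O)) = (-3 + O)/(O + 5*O) = (-3 + O)/((6*O)) = (-3 + O)*(1/(6*O)) = (-3 + O)/(6*O))
V(X) = 2 - 4*X
(n(6, 4) + V(T(5)))² = (18 + (2 - 2*(-3 + 5)/(3*5)))² = (18 + (2 - 2*2/(3*5)))² = (18 + (2 - 4*1/15))² = (18 + (2 - 4/15))² = (18 + 26/15)² = (296/15)² = 87616/225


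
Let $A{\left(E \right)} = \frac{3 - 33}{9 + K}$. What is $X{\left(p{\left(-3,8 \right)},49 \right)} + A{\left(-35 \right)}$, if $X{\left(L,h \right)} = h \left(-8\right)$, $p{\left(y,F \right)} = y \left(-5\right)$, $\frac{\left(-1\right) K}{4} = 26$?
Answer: $- \frac{7442}{19} \approx -391.68$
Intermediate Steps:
$K = -104$ ($K = \left(-4\right) 26 = -104$)
$p{\left(y,F \right)} = - 5 y$
$A{\left(E \right)} = \frac{6}{19}$ ($A{\left(E \right)} = \frac{3 - 33}{9 - 104} = - \frac{30}{-95} = \left(-30\right) \left(- \frac{1}{95}\right) = \frac{6}{19}$)
$X{\left(L,h \right)} = - 8 h$
$X{\left(p{\left(-3,8 \right)},49 \right)} + A{\left(-35 \right)} = \left(-8\right) 49 + \frac{6}{19} = -392 + \frac{6}{19} = - \frac{7442}{19}$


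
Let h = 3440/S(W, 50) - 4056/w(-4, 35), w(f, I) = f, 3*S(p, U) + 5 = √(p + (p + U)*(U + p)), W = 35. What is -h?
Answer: -1477578/1447 - 45408*√15/1447 ≈ -1142.7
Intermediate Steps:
S(p, U) = -5/3 + √(p + (U + p)²)/3 (S(p, U) = -5/3 + √(p + (p + U)*(U + p))/3 = -5/3 + √(p + (U + p)*(U + p))/3 = -5/3 + √(p + (U + p)²)/3)
h = 1014 + 3440/(-5/3 + 22*√15/3) (h = 3440/(-5/3 + √(35 + (50 + 35)²)/3) - 4056/(-4) = 3440/(-5/3 + √(35 + 85²)/3) - 4056*(-¼) = 3440/(-5/3 + √(35 + 7225)/3) + 1014 = 3440/(-5/3 + √7260/3) + 1014 = 3440/(-5/3 + (22*√15)/3) + 1014 = 3440/(-5/3 + 22*√15/3) + 1014 = 1014 + 3440/(-5/3 + 22*√15/3) ≈ 1142.7)
-h = -(1477578/1447 + 45408*√15/1447) = -1477578/1447 - 45408*√15/1447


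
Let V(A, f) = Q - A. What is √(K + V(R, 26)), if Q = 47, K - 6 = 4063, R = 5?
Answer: √4111 ≈ 64.117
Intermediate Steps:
K = 4069 (K = 6 + 4063 = 4069)
V(A, f) = 47 - A
√(K + V(R, 26)) = √(4069 + (47 - 1*5)) = √(4069 + (47 - 5)) = √(4069 + 42) = √4111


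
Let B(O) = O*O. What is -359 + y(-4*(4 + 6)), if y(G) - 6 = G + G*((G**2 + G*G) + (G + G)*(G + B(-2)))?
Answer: -243593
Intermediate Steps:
B(O) = O**2
y(G) = 6 + G + G*(2*G**2 + 2*G*(4 + G)) (y(G) = 6 + (G + G*((G**2 + G*G) + (G + G)*(G + (-2)**2))) = 6 + (G + G*((G**2 + G**2) + (2*G)*(G + 4))) = 6 + (G + G*(2*G**2 + (2*G)*(4 + G))) = 6 + (G + G*(2*G**2 + 2*G*(4 + G))) = 6 + G + G*(2*G**2 + 2*G*(4 + G)))
-359 + y(-4*(4 + 6)) = -359 + (6 - 4*(4 + 6) + 4*(-4*(4 + 6))**3 + 8*(-4*(4 + 6))**2) = -359 + (6 - 4*10 + 4*(-4*10)**3 + 8*(-4*10)**2) = -359 + (6 - 40 + 4*(-40)**3 + 8*(-40)**2) = -359 + (6 - 40 + 4*(-64000) + 8*1600) = -359 + (6 - 40 - 256000 + 12800) = -359 - 243234 = -243593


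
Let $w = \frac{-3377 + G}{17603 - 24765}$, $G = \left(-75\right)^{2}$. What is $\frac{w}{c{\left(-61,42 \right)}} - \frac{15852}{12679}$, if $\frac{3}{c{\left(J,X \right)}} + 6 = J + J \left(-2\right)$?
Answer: $- \frac{954113816}{136210497} \approx -7.0047$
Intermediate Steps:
$c{\left(J,X \right)} = \frac{3}{-6 - J}$ ($c{\left(J,X \right)} = \frac{3}{-6 + \left(J + J \left(-2\right)\right)} = \frac{3}{-6 + \left(J - 2 J\right)} = \frac{3}{-6 - J}$)
$G = 5625$
$w = - \frac{1124}{3581}$ ($w = \frac{-3377 + 5625}{17603 - 24765} = \frac{2248}{-7162} = 2248 \left(- \frac{1}{7162}\right) = - \frac{1124}{3581} \approx -0.31388$)
$\frac{w}{c{\left(-61,42 \right)}} - \frac{15852}{12679} = - \frac{1124}{3581 \left(- \frac{3}{6 - 61}\right)} - \frac{15852}{12679} = - \frac{1124}{3581 \left(- \frac{3}{-55}\right)} - \frac{15852}{12679} = - \frac{1124}{3581 \left(\left(-3\right) \left(- \frac{1}{55}\right)\right)} - \frac{15852}{12679} = - \frac{1124}{3581 \cdot \frac{3}{55}} - \frac{15852}{12679} = \left(- \frac{1124}{3581}\right) \frac{55}{3} - \frac{15852}{12679} = - \frac{61820}{10743} - \frac{15852}{12679} = - \frac{954113816}{136210497}$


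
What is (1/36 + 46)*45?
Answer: 8285/4 ≈ 2071.3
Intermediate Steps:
(1/36 + 46)*45 = (1657/36)*45 = 8285/4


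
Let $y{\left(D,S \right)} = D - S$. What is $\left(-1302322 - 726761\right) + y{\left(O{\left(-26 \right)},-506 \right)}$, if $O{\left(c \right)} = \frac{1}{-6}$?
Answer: $- \frac{12171463}{6} \approx -2.0286 \cdot 10^{6}$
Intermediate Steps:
$O{\left(c \right)} = - \frac{1}{6}$
$\left(-1302322 - 726761\right) + y{\left(O{\left(-26 \right)},-506 \right)} = \left(-1302322 - 726761\right) - - \frac{3035}{6} = -2029083 + \left(- \frac{1}{6} + 506\right) = -2029083 + \frac{3035}{6} = - \frac{12171463}{6}$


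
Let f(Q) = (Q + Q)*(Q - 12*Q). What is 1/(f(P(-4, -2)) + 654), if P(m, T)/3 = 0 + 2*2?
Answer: -1/2514 ≈ -0.00039777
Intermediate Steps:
P(m, T) = 12 (P(m, T) = 3*(0 + 2*2) = 3*(0 + 4) = 3*4 = 12)
f(Q) = -22*Q² (f(Q) = (2*Q)*(-11*Q) = -22*Q²)
1/(f(P(-4, -2)) + 654) = 1/(-22*12² + 654) = 1/(-22*144 + 654) = 1/(-3168 + 654) = 1/(-2514) = -1/2514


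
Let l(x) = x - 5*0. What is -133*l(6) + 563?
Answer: -235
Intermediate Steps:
l(x) = x (l(x) = x + 0 = x)
-133*l(6) + 563 = -133*6 + 563 = -798 + 563 = -235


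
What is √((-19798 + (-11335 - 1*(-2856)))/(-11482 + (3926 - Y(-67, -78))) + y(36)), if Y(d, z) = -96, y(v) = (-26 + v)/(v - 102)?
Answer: √55134534345/123090 ≈ 1.9076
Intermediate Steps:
y(v) = (-26 + v)/(-102 + v)
√((-19798 + (-11335 - 1*(-2856)))/(-11482 + (3926 - Y(-67, -78))) + y(36)) = √((-19798 + (-11335 - 1*(-2856)))/(-11482 + (3926 - 1*(-96))) + (-26 + 36)/(-102 + 36)) = √((-19798 + (-11335 + 2856))/(-11482 + (3926 + 96)) + 10/(-66)) = √((-19798 - 8479)/(-11482 + 4022) - 1/66*10) = √(-28277/(-7460) - 5/33) = √(-28277*(-1/7460) - 5/33) = √(28277/7460 - 5/33) = √(895841/246180) = √55134534345/123090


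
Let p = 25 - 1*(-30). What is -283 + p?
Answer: -228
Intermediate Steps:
p = 55 (p = 25 + 30 = 55)
-283 + p = -283 + 55 = -228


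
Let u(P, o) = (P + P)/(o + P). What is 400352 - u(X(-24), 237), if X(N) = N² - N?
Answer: 111697808/279 ≈ 4.0035e+5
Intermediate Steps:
u(P, o) = 2*P/(P + o) (u(P, o) = (2*P)/(P + o) = 2*P/(P + o))
400352 - u(X(-24), 237) = 400352 - 2*(-24*(-1 - 24))/(-24*(-1 - 24) + 237) = 400352 - 2*(-24*(-25))/(-24*(-25) + 237) = 400352 - 2*600/(600 + 237) = 400352 - 2*600/837 = 400352 - 1*400/279 = 400352 - 400/279 = 111697808/279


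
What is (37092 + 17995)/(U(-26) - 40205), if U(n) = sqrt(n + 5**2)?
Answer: -2214772835/1616442026 - 55087*I/1616442026 ≈ -1.3702 - 3.4079e-5*I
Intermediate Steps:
U(n) = sqrt(25 + n) (U(n) = sqrt(n + 25) = sqrt(25 + n))
(37092 + 17995)/(U(-26) - 40205) = (37092 + 17995)/(sqrt(25 - 26) - 40205) = 55087/(sqrt(-1) - 40205) = 55087/(I - 40205) = 55087/(-40205 + I) = 55087*((-40205 - I)/1616442026) = 55087*(-40205 - I)/1616442026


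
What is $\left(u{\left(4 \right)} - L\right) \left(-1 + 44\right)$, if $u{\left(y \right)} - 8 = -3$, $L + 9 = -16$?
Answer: $1290$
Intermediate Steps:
$L = -25$ ($L = -9 - 16 = -25$)
$u{\left(y \right)} = 5$ ($u{\left(y \right)} = 8 - 3 = 5$)
$\left(u{\left(4 \right)} - L\right) \left(-1 + 44\right) = \left(5 - -25\right) \left(-1 + 44\right) = \left(5 + 25\right) 43 = 30 \cdot 43 = 1290$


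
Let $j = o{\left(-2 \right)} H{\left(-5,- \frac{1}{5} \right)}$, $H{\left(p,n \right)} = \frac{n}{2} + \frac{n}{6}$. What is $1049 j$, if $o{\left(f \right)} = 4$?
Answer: $- \frac{8392}{15} \approx -559.47$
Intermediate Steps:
$H{\left(p,n \right)} = \frac{2 n}{3}$ ($H{\left(p,n \right)} = n \frac{1}{2} + n \frac{1}{6} = \frac{n}{2} + \frac{n}{6} = \frac{2 n}{3}$)
$j = - \frac{8}{15}$ ($j = 4 \frac{2 \left(- \frac{1}{5}\right)}{3} = 4 \frac{2 \left(\left(-1\right) \frac{1}{5}\right)}{3} = 4 \cdot \frac{2}{3} \left(- \frac{1}{5}\right) = 4 \left(- \frac{2}{15}\right) = - \frac{8}{15} \approx -0.53333$)
$1049 j = 1049 \left(- \frac{8}{15}\right) = - \frac{8392}{15}$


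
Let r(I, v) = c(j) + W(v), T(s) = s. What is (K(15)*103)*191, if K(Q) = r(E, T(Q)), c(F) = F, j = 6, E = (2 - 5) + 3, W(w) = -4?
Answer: 39346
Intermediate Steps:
E = 0 (E = -3 + 3 = 0)
r(I, v) = 2 (r(I, v) = 6 - 4 = 2)
K(Q) = 2
(K(15)*103)*191 = (2*103)*191 = 206*191 = 39346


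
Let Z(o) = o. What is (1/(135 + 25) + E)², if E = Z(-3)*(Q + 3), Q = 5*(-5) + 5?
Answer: 66601921/25600 ≈ 2601.6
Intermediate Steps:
Q = -20 (Q = -25 + 5 = -20)
E = 51 (E = -3*(-20 + 3) = -3*(-17) = 51)
(1/(135 + 25) + E)² = (1/(135 + 25) + 51)² = (1/160 + 51)² = (8161/160)² = 66601921/25600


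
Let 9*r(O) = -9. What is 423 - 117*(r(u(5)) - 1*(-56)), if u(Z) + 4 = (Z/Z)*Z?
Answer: -6012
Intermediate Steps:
u(Z) = -4 + Z (u(Z) = -4 + (Z/Z)*Z = -4 + 1*Z = -4 + Z)
r(O) = -1 (r(O) = (⅑)*(-9) = -1)
423 - 117*(r(u(5)) - 1*(-56)) = 423 - 117*(-1 - 1*(-56)) = 423 - 117*(-1 + 56) = 423 - 117*55 = 423 - 6435 = -6012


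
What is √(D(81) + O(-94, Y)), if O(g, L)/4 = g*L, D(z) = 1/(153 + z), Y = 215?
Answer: I*√491830534/78 ≈ 284.32*I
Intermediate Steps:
O(g, L) = 4*L*g (O(g, L) = 4*(g*L) = 4*(L*g) = 4*L*g)
√(D(81) + O(-94, Y)) = √(1/(153 + 81) + 4*215*(-94)) = √(1/234 - 80840) = √(-18916559/234) = I*√491830534/78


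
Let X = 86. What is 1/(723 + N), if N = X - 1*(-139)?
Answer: 1/948 ≈ 0.0010549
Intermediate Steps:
N = 225 (N = 86 - 1*(-139) = 86 + 139 = 225)
1/(723 + N) = 1/(723 + 225) = 1/948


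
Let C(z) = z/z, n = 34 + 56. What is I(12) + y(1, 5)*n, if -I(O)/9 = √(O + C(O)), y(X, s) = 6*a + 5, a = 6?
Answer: 3690 - 9*√13 ≈ 3657.6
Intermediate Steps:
n = 90
C(z) = 1
y(X, s) = 41 (y(X, s) = 6*6 + 5 = 36 + 5 = 41)
I(O) = -9*√(1 + O) (I(O) = -9*√(O + 1) = -9*√(1 + O))
I(12) + y(1, 5)*n = -9*√(1 + 12) + 41*90 = -9*√13 + 3690 = 3690 - 9*√13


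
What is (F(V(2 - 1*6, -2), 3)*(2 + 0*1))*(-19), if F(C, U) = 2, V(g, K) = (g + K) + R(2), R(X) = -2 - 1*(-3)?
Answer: -76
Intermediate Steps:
R(X) = 1 (R(X) = -2 + 3 = 1)
V(g, K) = 1 + K + g (V(g, K) = (g + K) + 1 = (K + g) + 1 = 1 + K + g)
(F(V(2 - 1*6, -2), 3)*(2 + 0*1))*(-19) = (2*(2 + 0*1))*(-19) = (2*(2 + 0))*(-19) = (2*2)*(-19) = 4*(-19) = -76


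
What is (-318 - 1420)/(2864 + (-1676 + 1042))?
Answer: -869/1115 ≈ -0.77937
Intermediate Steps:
(-318 - 1420)/(2864 + (-1676 + 1042)) = -1738/(2864 - 634) = -1738/2230 = -1738*1/2230 = -869/1115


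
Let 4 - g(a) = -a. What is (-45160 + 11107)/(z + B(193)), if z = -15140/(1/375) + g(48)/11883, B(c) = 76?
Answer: 404651799/67464829340 ≈ 0.0059980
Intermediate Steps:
g(a) = 4 + a (g(a) = 4 - (-1)*a = 4 + a)
z = -67465732448/11883 (z = -15140/(1/375) + (4 + 48)/11883 = -15140/1/375 + 52*(1/11883) = -15140*375 + 52/11883 = -5677500 + 52/11883 = -67465732448/11883 ≈ -5.6775e+6)
(-45160 + 11107)/(z + B(193)) = (-45160 + 11107)/(-67465732448/11883 + 76) = -34053/(-67464829340/11883) = -34053*(-11883/67464829340) = 404651799/67464829340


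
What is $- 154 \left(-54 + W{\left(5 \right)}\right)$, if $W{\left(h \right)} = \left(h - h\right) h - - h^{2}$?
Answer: $4466$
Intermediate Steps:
$W{\left(h \right)} = h^{2}$ ($W{\left(h \right)} = 0 h + h^{2} = 0 + h^{2} = h^{2}$)
$- 154 \left(-54 + W{\left(5 \right)}\right) = - 154 \left(-54 + 5^{2}\right) = - 154 \left(-54 + 25\right) = \left(-154\right) \left(-29\right) = 4466$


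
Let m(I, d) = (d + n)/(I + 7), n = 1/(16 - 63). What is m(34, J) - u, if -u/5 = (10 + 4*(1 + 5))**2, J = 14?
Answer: 11138717/1927 ≈ 5780.3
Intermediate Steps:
n = -1/47 (n = 1/(-47) = -1/47 ≈ -0.021277)
m(I, d) = (-1/47 + d)/(7 + I) (m(I, d) = (d - 1/47)/(I + 7) = (-1/47 + d)/(7 + I))
u = -5780 (u = -5*(10 + 4*(1 + 5))**2 = -5*(10 + 4*6)**2 = -5*(10 + 24)**2 = -5*34**2 = -5*1156 = -5780)
m(34, J) - u = (-1/47 + 14)/(7 + 34) - 1*(-5780) = (657/47)/41 + 5780 = (1/41)*(657/47) + 5780 = 657/1927 + 5780 = 11138717/1927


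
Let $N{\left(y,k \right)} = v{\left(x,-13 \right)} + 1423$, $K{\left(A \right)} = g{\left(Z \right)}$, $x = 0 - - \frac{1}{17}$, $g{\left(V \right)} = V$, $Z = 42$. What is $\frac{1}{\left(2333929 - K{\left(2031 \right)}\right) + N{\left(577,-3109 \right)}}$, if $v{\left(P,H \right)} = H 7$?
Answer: $\frac{1}{2335219} \approx 4.2823 \cdot 10^{-7}$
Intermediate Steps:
$x = \frac{1}{17}$ ($x = 0 - \left(-1\right) \frac{1}{17} = 0 - - \frac{1}{17} = 0 + \frac{1}{17} = \frac{1}{17} \approx 0.058824$)
$v{\left(P,H \right)} = 7 H$
$K{\left(A \right)} = 42$
$N{\left(y,k \right)} = 1332$ ($N{\left(y,k \right)} = 7 \left(-13\right) + 1423 = -91 + 1423 = 1332$)
$\frac{1}{\left(2333929 - K{\left(2031 \right)}\right) + N{\left(577,-3109 \right)}} = \frac{1}{\left(2333929 - 42\right) + 1332} = \frac{1}{2333887 + 1332} = \frac{1}{2335219}$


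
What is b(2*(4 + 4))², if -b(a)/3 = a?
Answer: 2304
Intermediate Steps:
b(a) = -3*a
b(2*(4 + 4))² = (-6*(4 + 4))² = (-6*8)² = (-3*16)² = (-48)² = 2304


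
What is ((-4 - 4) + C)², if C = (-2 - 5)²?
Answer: 1681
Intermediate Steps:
C = 49 (C = (-7)² = 49)
((-4 - 4) + C)² = ((-4 - 4) + 49)² = (-8 + 49)² = 41² = 1681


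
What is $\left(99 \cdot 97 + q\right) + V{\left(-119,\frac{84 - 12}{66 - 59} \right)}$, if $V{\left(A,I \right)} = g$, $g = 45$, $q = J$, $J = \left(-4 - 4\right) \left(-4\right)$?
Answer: $9680$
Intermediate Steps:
$J = 32$ ($J = \left(-8\right) \left(-4\right) = 32$)
$q = 32$
$V{\left(A,I \right)} = 45$
$\left(99 \cdot 97 + q\right) + V{\left(-119,\frac{84 - 12}{66 - 59} \right)} = \left(99 \cdot 97 + 32\right) + 45 = \left(9603 + 32\right) + 45 = 9635 + 45 = 9680$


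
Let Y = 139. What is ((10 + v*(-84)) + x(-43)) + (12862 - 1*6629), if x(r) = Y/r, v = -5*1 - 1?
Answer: 289982/43 ≈ 6743.8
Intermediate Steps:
v = -6 (v = -5 - 1 = -6)
x(r) = 139/r
((10 + v*(-84)) + x(-43)) + (12862 - 1*6629) = ((10 - 6*(-84)) + 139/(-43)) + (12862 - 1*6629) = ((10 + 504) + 139*(-1/43)) + (12862 - 6629) = (514 - 139/43) + 6233 = 21963/43 + 6233 = 289982/43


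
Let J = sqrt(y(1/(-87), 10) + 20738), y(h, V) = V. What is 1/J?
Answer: sqrt(5187)/10374 ≈ 0.0069424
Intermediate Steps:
J = 2*sqrt(5187) (J = sqrt(10 + 20738) = sqrt(20748) = 2*sqrt(5187) ≈ 144.04)
1/J = 1/(2*sqrt(5187)) = sqrt(5187)/10374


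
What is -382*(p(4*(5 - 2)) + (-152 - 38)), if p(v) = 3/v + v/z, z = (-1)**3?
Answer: 154137/2 ≈ 77069.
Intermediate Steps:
z = -1
p(v) = -v + 3/v (p(v) = 3/v + v/(-1) = 3/v + v*(-1) = 3/v - v = -v + 3/v)
-382*(p(4*(5 - 2)) + (-152 - 38)) = -382*((-4*(5 - 2) + 3/((4*(5 - 2)))) + (-152 - 38)) = -382*((-4*3 + 3/((4*3))) - 190) = -382*((-1*12 + 3/12) - 190) = -382*((-12 + 3*(1/12)) - 190) = -382*((-12 + 1/4) - 190) = -382*(-47/4 - 190) = -382*(-807/4) = 154137/2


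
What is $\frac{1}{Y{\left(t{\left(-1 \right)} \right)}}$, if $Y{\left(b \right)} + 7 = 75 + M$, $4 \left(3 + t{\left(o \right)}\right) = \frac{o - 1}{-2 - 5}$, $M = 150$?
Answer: $\frac{1}{218} \approx 0.0045872$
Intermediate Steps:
$t{\left(o \right)} = - \frac{83}{28} - \frac{o}{28}$ ($t{\left(o \right)} = -3 + \frac{\left(o - 1\right) \frac{1}{-2 - 5}}{4} = -3 + \frac{\left(-1 + o\right) \frac{1}{-7}}{4} = -3 + \frac{\left(-1 + o\right) \left(- \frac{1}{7}\right)}{4} = -3 + \frac{\frac{1}{7} - \frac{o}{7}}{4} = -3 - \left(- \frac{1}{28} + \frac{o}{28}\right) = - \frac{83}{28} - \frac{o}{28}$)
$Y{\left(b \right)} = 218$ ($Y{\left(b \right)} = -7 + \left(75 + 150\right) = -7 + 225 = 218$)
$\frac{1}{Y{\left(t{\left(-1 \right)} \right)}} = \frac{1}{218}$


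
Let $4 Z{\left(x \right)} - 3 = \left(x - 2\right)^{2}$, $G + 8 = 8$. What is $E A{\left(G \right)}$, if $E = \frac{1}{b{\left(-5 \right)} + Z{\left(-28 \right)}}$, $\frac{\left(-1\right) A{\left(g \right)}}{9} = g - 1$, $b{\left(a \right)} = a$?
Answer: $\frac{36}{883} \approx 0.04077$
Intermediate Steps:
$G = 0$ ($G = -8 + 8 = 0$)
$A{\left(g \right)} = 9 - 9 g$ ($A{\left(g \right)} = - 9 \left(g - 1\right) = - 9 \left(-1 + g\right) = 9 - 9 g$)
$Z{\left(x \right)} = \frac{3}{4} + \frac{\left(-2 + x\right)^{2}}{4}$ ($Z{\left(x \right)} = \frac{3}{4} + \frac{\left(x - 2\right)^{2}}{4} = \frac{3}{4} + \frac{\left(-2 + x\right)^{2}}{4}$)
$E = \frac{4}{883}$ ($E = \frac{1}{-5 + \left(\frac{3}{4} + \frac{\left(-2 - 28\right)^{2}}{4}\right)} = \frac{1}{-5 + \left(\frac{3}{4} + \frac{\left(-30\right)^{2}}{4}\right)} = \frac{1}{-5 + \left(\frac{3}{4} + \frac{1}{4} \cdot 900\right)} = \frac{1}{-5 + \left(\frac{3}{4} + 225\right)} = \frac{1}{-5 + \frac{903}{4}} = \frac{1}{\frac{883}{4}} = \frac{4}{883} \approx 0.00453$)
$E A{\left(G \right)} = \frac{4 \left(9 - 0\right)}{883} = \frac{4 \left(9 + 0\right)}{883} = \frac{4}{883} \cdot 9 = \frac{36}{883}$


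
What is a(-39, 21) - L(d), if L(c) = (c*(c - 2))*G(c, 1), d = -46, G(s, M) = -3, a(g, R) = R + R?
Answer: 6666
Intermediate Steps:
a(g, R) = 2*R
L(c) = -3*c*(-2 + c) (L(c) = (c*(c - 2))*(-3) = (c*(-2 + c))*(-3) = -3*c*(-2 + c))
a(-39, 21) - L(d) = 2*21 - 3*(-46)*(2 - 1*(-46)) = 42 - 3*(-46)*(2 + 46) = 42 - 3*(-46)*48 = 42 - 1*(-6624) = 42 + 6624 = 6666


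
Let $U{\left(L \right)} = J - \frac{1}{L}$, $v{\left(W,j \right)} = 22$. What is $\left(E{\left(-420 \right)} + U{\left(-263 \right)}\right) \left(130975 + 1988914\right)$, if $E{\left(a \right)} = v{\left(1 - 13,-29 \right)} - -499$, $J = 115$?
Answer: $\frac{354591713141}{263} \approx 1.3483 \cdot 10^{9}$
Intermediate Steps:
$U{\left(L \right)} = 115 - \frac{1}{L}$
$E{\left(a \right)} = 521$ ($E{\left(a \right)} = 22 - -499 = 22 + 499 = 521$)
$\left(E{\left(-420 \right)} + U{\left(-263 \right)}\right) \left(130975 + 1988914\right) = \left(521 + \left(115 - \frac{1}{-263}\right)\right) \left(130975 + 1988914\right) = \left(521 + \left(115 - - \frac{1}{263}\right)\right) 2119889 = \left(521 + \left(115 + \frac{1}{263}\right)\right) 2119889 = \left(521 + \frac{30246}{263}\right) 2119889 = \frac{167269}{263} \cdot 2119889 = \frac{354591713141}{263}$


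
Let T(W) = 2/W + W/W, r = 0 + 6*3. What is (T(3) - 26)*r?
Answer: -438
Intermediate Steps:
r = 18 (r = 0 + 18 = 18)
T(W) = 1 + 2/W (T(W) = 2/W + 1 = 1 + 2/W)
(T(3) - 26)*r = ((2 + 3)/3 - 26)*18 = ((⅓)*5 - 26)*18 = (5/3 - 26)*18 = -73/3*18 = -438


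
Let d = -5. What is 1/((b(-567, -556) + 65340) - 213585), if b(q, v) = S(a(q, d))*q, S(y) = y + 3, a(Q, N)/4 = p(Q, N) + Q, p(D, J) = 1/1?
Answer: 1/1133742 ≈ 8.8204e-7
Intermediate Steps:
p(D, J) = 1
a(Q, N) = 4 + 4*Q (a(Q, N) = 4*(1 + Q) = 4 + 4*Q)
S(y) = 3 + y
b(q, v) = q*(7 + 4*q) (b(q, v) = (3 + (4 + 4*q))*q = (7 + 4*q)*q = q*(7 + 4*q))
1/((b(-567, -556) + 65340) - 213585) = 1/((-567*(7 + 4*(-567)) + 65340) - 213585) = 1/((-567*(7 - 2268) + 65340) - 213585) = 1/((-567*(-2261) + 65340) - 213585) = 1/((1281987 + 65340) - 213585) = 1/(1347327 - 213585) = 1/1133742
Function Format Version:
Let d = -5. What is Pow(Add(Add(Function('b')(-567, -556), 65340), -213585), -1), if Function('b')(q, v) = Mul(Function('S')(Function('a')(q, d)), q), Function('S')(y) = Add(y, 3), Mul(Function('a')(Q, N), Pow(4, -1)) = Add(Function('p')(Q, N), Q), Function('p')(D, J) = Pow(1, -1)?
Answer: Rational(1, 1133742) ≈ 8.8204e-7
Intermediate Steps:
Function('p')(D, J) = 1
Function('a')(Q, N) = Add(4, Mul(4, Q)) (Function('a')(Q, N) = Mul(4, Add(1, Q)) = Add(4, Mul(4, Q)))
Function('S')(y) = Add(3, y)
Function('b')(q, v) = Mul(q, Add(7, Mul(4, q))) (Function('b')(q, v) = Mul(Add(3, Add(4, Mul(4, q))), q) = Mul(Add(7, Mul(4, q)), q) = Mul(q, Add(7, Mul(4, q))))
Pow(Add(Add(Function('b')(-567, -556), 65340), -213585), -1) = Pow(Add(Add(Mul(-567, Add(7, Mul(4, -567))), 65340), -213585), -1) = Pow(Add(Add(Mul(-567, Add(7, -2268)), 65340), -213585), -1) = Pow(Add(Add(Mul(-567, -2261), 65340), -213585), -1) = Pow(Add(Add(1281987, 65340), -213585), -1) = Pow(Add(1347327, -213585), -1) = Pow(1133742, -1) = Rational(1, 1133742)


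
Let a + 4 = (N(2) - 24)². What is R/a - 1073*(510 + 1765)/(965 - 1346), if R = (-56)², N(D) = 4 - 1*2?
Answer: 4072607/635 ≈ 6413.6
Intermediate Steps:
N(D) = 2 (N(D) = 4 - 2 = 2)
R = 3136
a = 480 (a = -4 + (2 - 24)² = -4 + (-22)² = -4 + 484 = 480)
R/a - 1073*(510 + 1765)/(965 - 1346) = 3136/480 - 1073*(510 + 1765)/(965 - 1346) = 3136*(1/480) - 1073/((-381/2275)) = 98/15 - 1073/((-381*1/2275)) = 98/15 - 1073/(-381/2275) = 98/15 - 1073*(-2275/381) = 98/15 + 2441075/381 = 4072607/635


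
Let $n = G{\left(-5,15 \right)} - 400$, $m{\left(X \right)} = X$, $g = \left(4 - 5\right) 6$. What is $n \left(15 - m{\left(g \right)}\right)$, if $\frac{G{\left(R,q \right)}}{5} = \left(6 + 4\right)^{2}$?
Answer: $2100$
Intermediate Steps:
$g = -6$ ($g = \left(-1\right) 6 = -6$)
$G{\left(R,q \right)} = 500$ ($G{\left(R,q \right)} = 5 \left(6 + 4\right)^{2} = 5 \cdot 10^{2} = 5 \cdot 100 = 500$)
$n = 100$ ($n = 500 - 400 = 100$)
$n \left(15 - m{\left(g \right)}\right) = 100 \left(15 - -6\right) = 100 \left(15 + 6\right) = 100 \cdot 21 = 2100$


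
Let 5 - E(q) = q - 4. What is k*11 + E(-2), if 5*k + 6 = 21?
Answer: 44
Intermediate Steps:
k = 3 (k = -6/5 + (1/5)*21 = -6/5 + 21/5 = 3)
E(q) = 9 - q (E(q) = 5 - (q - 4) = 5 - (-4 + q) = 5 + (4 - q) = 9 - q)
k*11 + E(-2) = 3*11 + (9 - 1*(-2)) = 33 + (9 + 2) = 33 + 11 = 44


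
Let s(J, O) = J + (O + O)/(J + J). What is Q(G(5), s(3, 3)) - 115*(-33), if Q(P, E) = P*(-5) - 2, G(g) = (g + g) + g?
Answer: 3718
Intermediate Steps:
s(J, O) = J + O/J (s(J, O) = J + (2*O)/((2*J)) = J + (2*O)*(1/(2*J)) = J + O/J)
G(g) = 3*g (G(g) = 2*g + g = 3*g)
Q(P, E) = -2 - 5*P (Q(P, E) = -5*P - 2 = -2 - 5*P)
Q(G(5), s(3, 3)) - 115*(-33) = (-2 - 15*5) - 115*(-33) = (-2 - 5*15) + 3795 = (-2 - 75) + 3795 = -77 + 3795 = 3718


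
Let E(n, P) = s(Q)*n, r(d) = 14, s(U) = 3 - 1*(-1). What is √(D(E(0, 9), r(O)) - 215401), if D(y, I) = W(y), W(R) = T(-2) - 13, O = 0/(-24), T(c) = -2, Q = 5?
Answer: 2*I*√53854 ≈ 464.13*I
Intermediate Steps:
O = 0 (O = 0*(-1/24) = 0)
s(U) = 4 (s(U) = 3 + 1 = 4)
E(n, P) = 4*n
W(R) = -15 (W(R) = -2 - 13 = -15)
D(y, I) = -15
√(D(E(0, 9), r(O)) - 215401) = √(-15 - 215401) = √(-215416) = 2*I*√53854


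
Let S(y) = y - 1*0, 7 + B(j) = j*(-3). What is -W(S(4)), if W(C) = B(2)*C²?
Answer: 208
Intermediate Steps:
B(j) = -7 - 3*j (B(j) = -7 + j*(-3) = -7 - 3*j)
S(y) = y (S(y) = y + 0 = y)
W(C) = -13*C² (W(C) = (-7 - 3*2)*C² = (-7 - 6)*C² = -13*C²)
-W(S(4)) = -(-13)*4² = -(-13)*16 = -1*(-208) = 208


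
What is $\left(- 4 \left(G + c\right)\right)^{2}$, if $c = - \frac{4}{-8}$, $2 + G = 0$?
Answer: $36$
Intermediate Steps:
$G = -2$ ($G = -2 + 0 = -2$)
$c = \frac{1}{2}$ ($c = \left(-4\right) \left(- \frac{1}{8}\right) = \frac{1}{2} \approx 0.5$)
$\left(- 4 \left(G + c\right)\right)^{2} = \left(- 4 \left(-2 + \frac{1}{2}\right)\right)^{2} = \left(\left(-4\right) \left(- \frac{3}{2}\right)\right)^{2} = 6^{2} = 36$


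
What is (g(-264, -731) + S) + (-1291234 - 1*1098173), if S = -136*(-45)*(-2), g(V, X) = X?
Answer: -2402378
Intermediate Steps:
S = -12240 (S = 6120*(-2) = -12240)
(g(-264, -731) + S) + (-1291234 - 1*1098173) = (-731 - 12240) + (-1291234 - 1*1098173) = -12971 + (-1291234 - 1098173) = -12971 - 2389407 = -2402378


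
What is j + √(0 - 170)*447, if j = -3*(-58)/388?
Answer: 87/194 + 447*I*√170 ≈ 0.44845 + 5828.2*I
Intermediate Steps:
j = 87/194 (j = 174*(1/388) = 87/194 ≈ 0.44845)
j + √(0 - 170)*447 = 87/194 + √(0 - 170)*447 = 87/194 + √(-170)*447 = 87/194 + (I*√170)*447 = 87/194 + 447*I*√170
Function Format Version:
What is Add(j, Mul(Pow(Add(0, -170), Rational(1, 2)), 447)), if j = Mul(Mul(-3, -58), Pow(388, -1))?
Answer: Add(Rational(87, 194), Mul(447, I, Pow(170, Rational(1, 2)))) ≈ Add(0.44845, Mul(5828.2, I))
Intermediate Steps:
j = Rational(87, 194) (j = Mul(174, Rational(1, 388)) = Rational(87, 194) ≈ 0.44845)
Add(j, Mul(Pow(Add(0, -170), Rational(1, 2)), 447)) = Add(Rational(87, 194), Mul(Pow(Add(0, -170), Rational(1, 2)), 447)) = Add(Rational(87, 194), Mul(Pow(-170, Rational(1, 2)), 447)) = Add(Rational(87, 194), Mul(Mul(I, Pow(170, Rational(1, 2))), 447)) = Add(Rational(87, 194), Mul(447, I, Pow(170, Rational(1, 2))))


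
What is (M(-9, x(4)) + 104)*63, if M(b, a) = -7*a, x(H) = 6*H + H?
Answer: -5796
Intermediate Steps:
x(H) = 7*H
(M(-9, x(4)) + 104)*63 = (-49*4 + 104)*63 = (-7*28 + 104)*63 = (-196 + 104)*63 = -92*63 = -5796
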